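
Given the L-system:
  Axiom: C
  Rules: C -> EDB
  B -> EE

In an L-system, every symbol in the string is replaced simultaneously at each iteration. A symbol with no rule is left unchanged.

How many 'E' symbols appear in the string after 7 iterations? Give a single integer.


Step 0: C  (0 'E')
Step 1: EDB  (1 'E')
Step 2: EDEE  (3 'E')
Step 3: EDEE  (3 'E')
Step 4: EDEE  (3 'E')
Step 5: EDEE  (3 'E')
Step 6: EDEE  (3 'E')
Step 7: EDEE  (3 'E')

Answer: 3


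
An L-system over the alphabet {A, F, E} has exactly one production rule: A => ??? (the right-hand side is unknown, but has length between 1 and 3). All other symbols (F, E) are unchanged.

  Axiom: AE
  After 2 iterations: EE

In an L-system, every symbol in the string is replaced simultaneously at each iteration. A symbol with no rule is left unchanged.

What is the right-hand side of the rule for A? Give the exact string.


Trying A => E:
  Step 0: AE
  Step 1: EE
  Step 2: EE
Matches the given result.

Answer: E


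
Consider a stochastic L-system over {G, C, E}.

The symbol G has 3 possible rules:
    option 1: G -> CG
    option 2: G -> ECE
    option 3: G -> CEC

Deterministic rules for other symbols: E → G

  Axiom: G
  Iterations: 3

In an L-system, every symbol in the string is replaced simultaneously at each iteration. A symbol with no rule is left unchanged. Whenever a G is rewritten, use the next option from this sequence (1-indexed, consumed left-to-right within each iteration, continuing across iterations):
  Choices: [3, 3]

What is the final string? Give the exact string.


Answer: CCECC

Derivation:
Step 0: G
Step 1: CEC  (used choices [3])
Step 2: CGC  (used choices [])
Step 3: CCECC  (used choices [3])


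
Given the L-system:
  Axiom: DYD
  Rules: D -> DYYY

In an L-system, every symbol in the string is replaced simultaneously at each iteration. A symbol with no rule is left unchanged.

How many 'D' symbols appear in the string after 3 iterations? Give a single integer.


Answer: 2

Derivation:
Step 0: DYD  (2 'D')
Step 1: DYYYYDYYY  (2 'D')
Step 2: DYYYYYYYDYYYYYY  (2 'D')
Step 3: DYYYYYYYYYYDYYYYYYYYY  (2 'D')


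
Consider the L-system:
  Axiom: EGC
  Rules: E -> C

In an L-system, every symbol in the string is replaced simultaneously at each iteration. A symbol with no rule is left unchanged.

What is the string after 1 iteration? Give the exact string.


Answer: CGC

Derivation:
Step 0: EGC
Step 1: CGC


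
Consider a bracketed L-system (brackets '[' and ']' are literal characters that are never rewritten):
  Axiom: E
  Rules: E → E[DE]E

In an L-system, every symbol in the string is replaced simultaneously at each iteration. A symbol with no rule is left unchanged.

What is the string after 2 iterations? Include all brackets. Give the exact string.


Answer: E[DE]E[DE[DE]E]E[DE]E

Derivation:
Step 0: E
Step 1: E[DE]E
Step 2: E[DE]E[DE[DE]E]E[DE]E


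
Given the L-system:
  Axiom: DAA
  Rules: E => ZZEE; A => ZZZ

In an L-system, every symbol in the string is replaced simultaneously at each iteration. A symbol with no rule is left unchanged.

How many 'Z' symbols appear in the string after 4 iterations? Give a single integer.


Step 0: DAA  (0 'Z')
Step 1: DZZZZZZ  (6 'Z')
Step 2: DZZZZZZ  (6 'Z')
Step 3: DZZZZZZ  (6 'Z')
Step 4: DZZZZZZ  (6 'Z')

Answer: 6


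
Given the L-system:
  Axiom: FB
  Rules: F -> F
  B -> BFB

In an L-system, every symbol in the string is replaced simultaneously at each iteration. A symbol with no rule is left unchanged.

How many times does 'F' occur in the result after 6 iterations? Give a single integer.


Step 0: FB  (1 'F')
Step 1: FBFB  (2 'F')
Step 2: FBFBFBFB  (4 'F')
Step 3: FBFBFBFBFBFBFBFB  (8 'F')
Step 4: FBFBFBFBFBFBFBFBFBFBFBFBFBFBFBFB  (16 'F')
Step 5: FBFBFBFBFBFBFBFBFBFBFBFBFBFBFBFBFBFBFBFBFBFBFBFBFBFBFBFBFBFBFBFB  (32 'F')
Step 6: FBFBFBFBFBFBFBFBFBFBFBFBFBFBFBFBFBFBFBFBFBFBFBFBFBFBFBFBFBFBFBFBFBFBFBFBFBFBFBFBFBFBFBFBFBFBFBFBFBFBFBFBFBFBFBFBFBFBFBFBFBFBFBFB  (64 'F')

Answer: 64


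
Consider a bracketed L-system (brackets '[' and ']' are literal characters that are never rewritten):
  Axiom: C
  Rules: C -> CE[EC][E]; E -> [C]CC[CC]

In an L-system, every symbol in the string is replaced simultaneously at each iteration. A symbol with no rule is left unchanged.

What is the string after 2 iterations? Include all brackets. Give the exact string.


Step 0: C
Step 1: CE[EC][E]
Step 2: CE[EC][E][C]CC[CC][[C]CC[CC]CE[EC][E]][[C]CC[CC]]

Answer: CE[EC][E][C]CC[CC][[C]CC[CC]CE[EC][E]][[C]CC[CC]]


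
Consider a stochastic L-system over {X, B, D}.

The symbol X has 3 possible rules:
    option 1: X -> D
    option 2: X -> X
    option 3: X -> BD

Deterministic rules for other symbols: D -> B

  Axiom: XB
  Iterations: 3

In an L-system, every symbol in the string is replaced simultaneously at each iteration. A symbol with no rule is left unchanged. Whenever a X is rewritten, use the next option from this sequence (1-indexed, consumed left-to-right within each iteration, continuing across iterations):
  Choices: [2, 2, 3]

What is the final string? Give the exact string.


Answer: BDB

Derivation:
Step 0: XB
Step 1: XB  (used choices [2])
Step 2: XB  (used choices [2])
Step 3: BDB  (used choices [3])


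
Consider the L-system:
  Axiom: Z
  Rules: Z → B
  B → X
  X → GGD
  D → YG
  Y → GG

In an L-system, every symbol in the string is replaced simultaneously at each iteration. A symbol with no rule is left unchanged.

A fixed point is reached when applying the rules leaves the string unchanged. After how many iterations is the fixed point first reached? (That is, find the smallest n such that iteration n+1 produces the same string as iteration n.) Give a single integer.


Step 0: Z
Step 1: B
Step 2: X
Step 3: GGD
Step 4: GGYG
Step 5: GGGGG
Step 6: GGGGG  (unchanged — fixed point at step 5)

Answer: 5


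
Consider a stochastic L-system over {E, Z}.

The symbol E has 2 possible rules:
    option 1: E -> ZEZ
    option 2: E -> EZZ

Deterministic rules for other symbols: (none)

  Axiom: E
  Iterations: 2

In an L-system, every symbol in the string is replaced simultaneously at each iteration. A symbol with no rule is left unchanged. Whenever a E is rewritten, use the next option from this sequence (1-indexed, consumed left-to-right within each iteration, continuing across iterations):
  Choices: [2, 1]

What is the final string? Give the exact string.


Answer: ZEZZZ

Derivation:
Step 0: E
Step 1: EZZ  (used choices [2])
Step 2: ZEZZZ  (used choices [1])


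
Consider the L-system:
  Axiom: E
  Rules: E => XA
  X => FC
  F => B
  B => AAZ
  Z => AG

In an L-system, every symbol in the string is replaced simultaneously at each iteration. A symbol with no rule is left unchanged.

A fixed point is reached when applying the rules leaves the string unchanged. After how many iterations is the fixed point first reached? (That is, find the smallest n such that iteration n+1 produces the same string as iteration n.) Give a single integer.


Step 0: E
Step 1: XA
Step 2: FCA
Step 3: BCA
Step 4: AAZCA
Step 5: AAAGCA
Step 6: AAAGCA  (unchanged — fixed point at step 5)

Answer: 5


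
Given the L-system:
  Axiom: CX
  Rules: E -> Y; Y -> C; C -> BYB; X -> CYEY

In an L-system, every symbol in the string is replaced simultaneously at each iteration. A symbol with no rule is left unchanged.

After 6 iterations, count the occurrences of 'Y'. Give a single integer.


Answer: 2

Derivation:
Step 0: CX  (0 'Y')
Step 1: BYBCYEY  (3 'Y')
Step 2: BCBBYBCYC  (2 'Y')
Step 3: BBYBBBCBBYBCBYB  (3 'Y')
Step 4: BBCBBBBYBBBCBBYBBCB  (2 'Y')
Step 5: BBBYBBBBBCBBBBYBBBCBBBYBB  (3 'Y')
Step 6: BBBCBBBBBBYBBBBBCBBBBYBBBBCBB  (2 'Y')


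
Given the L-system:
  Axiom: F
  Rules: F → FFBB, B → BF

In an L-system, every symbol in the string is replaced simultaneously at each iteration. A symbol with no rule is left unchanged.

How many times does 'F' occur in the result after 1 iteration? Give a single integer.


Answer: 2

Derivation:
Step 0: F  (1 'F')
Step 1: FFBB  (2 'F')


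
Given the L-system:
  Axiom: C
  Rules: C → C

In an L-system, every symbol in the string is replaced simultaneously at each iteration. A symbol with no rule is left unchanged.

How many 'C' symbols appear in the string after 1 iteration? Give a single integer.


Answer: 1

Derivation:
Step 0: C  (1 'C')
Step 1: C  (1 'C')


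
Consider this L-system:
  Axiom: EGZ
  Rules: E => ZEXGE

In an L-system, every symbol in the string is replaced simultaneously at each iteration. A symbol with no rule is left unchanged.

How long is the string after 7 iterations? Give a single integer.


Step 0: length = 3
Step 1: length = 7
Step 2: length = 15
Step 3: length = 31
Step 4: length = 63
Step 5: length = 127
Step 6: length = 255
Step 7: length = 511

Answer: 511


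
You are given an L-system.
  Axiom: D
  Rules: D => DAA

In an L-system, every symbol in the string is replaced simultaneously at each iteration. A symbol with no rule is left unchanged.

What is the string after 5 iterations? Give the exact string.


Step 0: D
Step 1: DAA
Step 2: DAAAA
Step 3: DAAAAAA
Step 4: DAAAAAAAA
Step 5: DAAAAAAAAAA

Answer: DAAAAAAAAAA


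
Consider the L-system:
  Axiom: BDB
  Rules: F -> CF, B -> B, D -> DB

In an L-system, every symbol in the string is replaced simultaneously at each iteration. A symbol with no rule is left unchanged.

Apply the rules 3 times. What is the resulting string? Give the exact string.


Step 0: BDB
Step 1: BDBB
Step 2: BDBBB
Step 3: BDBBBB

Answer: BDBBBB


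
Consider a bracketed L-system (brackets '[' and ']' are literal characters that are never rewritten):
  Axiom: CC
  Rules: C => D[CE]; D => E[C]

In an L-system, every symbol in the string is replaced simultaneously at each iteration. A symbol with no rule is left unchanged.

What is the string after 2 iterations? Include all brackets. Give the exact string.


Step 0: CC
Step 1: D[CE]D[CE]
Step 2: E[C][D[CE]E]E[C][D[CE]E]

Answer: E[C][D[CE]E]E[C][D[CE]E]


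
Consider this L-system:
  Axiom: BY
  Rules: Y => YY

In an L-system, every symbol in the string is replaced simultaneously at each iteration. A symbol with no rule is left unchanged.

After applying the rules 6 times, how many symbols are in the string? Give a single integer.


Answer: 65

Derivation:
Step 0: length = 2
Step 1: length = 3
Step 2: length = 5
Step 3: length = 9
Step 4: length = 17
Step 5: length = 33
Step 6: length = 65


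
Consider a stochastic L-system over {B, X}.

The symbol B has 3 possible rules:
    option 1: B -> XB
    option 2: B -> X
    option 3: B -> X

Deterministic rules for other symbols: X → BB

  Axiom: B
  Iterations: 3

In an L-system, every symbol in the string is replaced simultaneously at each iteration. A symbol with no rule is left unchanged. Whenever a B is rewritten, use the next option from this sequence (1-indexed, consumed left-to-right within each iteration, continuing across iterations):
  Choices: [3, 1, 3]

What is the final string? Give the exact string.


Answer: XBX

Derivation:
Step 0: B
Step 1: X  (used choices [3])
Step 2: BB  (used choices [])
Step 3: XBX  (used choices [1, 3])


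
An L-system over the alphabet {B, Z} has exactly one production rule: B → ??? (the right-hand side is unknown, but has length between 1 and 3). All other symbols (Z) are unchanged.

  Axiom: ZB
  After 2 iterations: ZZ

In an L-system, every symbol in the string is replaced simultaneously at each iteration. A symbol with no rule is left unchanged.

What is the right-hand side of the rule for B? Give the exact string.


Answer: Z

Derivation:
Trying B → Z:
  Step 0: ZB
  Step 1: ZZ
  Step 2: ZZ
Matches the given result.


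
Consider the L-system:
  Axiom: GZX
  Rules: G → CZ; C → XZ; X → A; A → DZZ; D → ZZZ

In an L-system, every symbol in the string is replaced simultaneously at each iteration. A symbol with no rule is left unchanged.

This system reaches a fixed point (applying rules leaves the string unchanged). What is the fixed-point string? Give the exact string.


Answer: ZZZZZZZZZZZZZ

Derivation:
Step 0: GZX
Step 1: CZZA
Step 2: XZZZDZZ
Step 3: AZZZZZZZZ
Step 4: DZZZZZZZZZZ
Step 5: ZZZZZZZZZZZZZ
Step 6: ZZZZZZZZZZZZZ  (unchanged — fixed point at step 5)


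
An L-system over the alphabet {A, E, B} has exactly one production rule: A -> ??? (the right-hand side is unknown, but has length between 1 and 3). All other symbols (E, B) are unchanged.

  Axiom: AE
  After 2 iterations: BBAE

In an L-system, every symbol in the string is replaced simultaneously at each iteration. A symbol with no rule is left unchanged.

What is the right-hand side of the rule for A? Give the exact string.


Answer: BA

Derivation:
Trying A -> BA:
  Step 0: AE
  Step 1: BAE
  Step 2: BBAE
Matches the given result.


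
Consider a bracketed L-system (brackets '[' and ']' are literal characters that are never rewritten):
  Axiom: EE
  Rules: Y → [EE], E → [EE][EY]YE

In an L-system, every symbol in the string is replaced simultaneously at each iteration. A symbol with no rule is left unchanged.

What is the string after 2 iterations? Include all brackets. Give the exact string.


Step 0: EE
Step 1: [EE][EY]YE[EE][EY]YE
Step 2: [[EE][EY]YE[EE][EY]YE][[EE][EY]YE[EE]][EE][EE][EY]YE[[EE][EY]YE[EE][EY]YE][[EE][EY]YE[EE]][EE][EE][EY]YE

Answer: [[EE][EY]YE[EE][EY]YE][[EE][EY]YE[EE]][EE][EE][EY]YE[[EE][EY]YE[EE][EY]YE][[EE][EY]YE[EE]][EE][EE][EY]YE


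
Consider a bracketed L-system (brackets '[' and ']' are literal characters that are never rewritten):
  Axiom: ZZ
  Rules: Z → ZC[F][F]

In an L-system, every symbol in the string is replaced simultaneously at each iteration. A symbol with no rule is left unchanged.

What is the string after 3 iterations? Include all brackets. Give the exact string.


Step 0: ZZ
Step 1: ZC[F][F]ZC[F][F]
Step 2: ZC[F][F]C[F][F]ZC[F][F]C[F][F]
Step 3: ZC[F][F]C[F][F]C[F][F]ZC[F][F]C[F][F]C[F][F]

Answer: ZC[F][F]C[F][F]C[F][F]ZC[F][F]C[F][F]C[F][F]


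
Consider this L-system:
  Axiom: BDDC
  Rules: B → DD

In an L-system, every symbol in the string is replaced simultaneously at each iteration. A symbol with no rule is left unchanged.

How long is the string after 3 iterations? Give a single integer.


Answer: 5

Derivation:
Step 0: length = 4
Step 1: length = 5
Step 2: length = 5
Step 3: length = 5


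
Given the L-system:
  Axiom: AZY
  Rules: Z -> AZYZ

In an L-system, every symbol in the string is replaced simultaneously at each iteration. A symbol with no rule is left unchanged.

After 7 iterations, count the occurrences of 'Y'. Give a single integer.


Answer: 128

Derivation:
Step 0: AZY  (1 'Y')
Step 1: AAZYZY  (2 'Y')
Step 2: AAAZYZYAZYZY  (4 'Y')
Step 3: AAAAZYZYAZYZYAAZYZYAZYZY  (8 'Y')
Step 4: AAAAAZYZYAZYZYAAZYZYAZYZYAAAZYZYAZYZYAAZYZYAZYZY  (16 'Y')
Step 5: AAAAAAZYZYAZYZYAAZYZYAZYZYAAAZYZYAZYZYAAZYZYAZYZYAAAAZYZYAZYZYAAZYZYAZYZYAAAZYZYAZYZYAAZYZYAZYZY  (32 'Y')
Step 6: AAAAAAAZYZYAZYZYAAZYZYAZYZYAAAZYZYAZYZYAAZYZYAZYZYAAAAZYZYAZYZYAAZYZYAZYZYAAAZYZYAZYZYAAZYZYAZYZYAAAAAZYZYAZYZYAAZYZYAZYZYAAAZYZYAZYZYAAZYZYAZYZYAAAAZYZYAZYZYAAZYZYAZYZYAAAZYZYAZYZYAAZYZYAZYZY  (64 'Y')
Step 7: AAAAAAAAZYZYAZYZYAAZYZYAZYZYAAAZYZYAZYZYAAZYZYAZYZYAAAAZYZYAZYZYAAZYZYAZYZYAAAZYZYAZYZYAAZYZYAZYZYAAAAAZYZYAZYZYAAZYZYAZYZYAAAZYZYAZYZYAAZYZYAZYZYAAAAZYZYAZYZYAAZYZYAZYZYAAAZYZYAZYZYAAZYZYAZYZYAAAAAAZYZYAZYZYAAZYZYAZYZYAAAZYZYAZYZYAAZYZYAZYZYAAAAZYZYAZYZYAAZYZYAZYZYAAAZYZYAZYZYAAZYZYAZYZYAAAAAZYZYAZYZYAAZYZYAZYZYAAAZYZYAZYZYAAZYZYAZYZYAAAAZYZYAZYZYAAZYZYAZYZYAAAZYZYAZYZYAAZYZYAZYZY  (128 'Y')


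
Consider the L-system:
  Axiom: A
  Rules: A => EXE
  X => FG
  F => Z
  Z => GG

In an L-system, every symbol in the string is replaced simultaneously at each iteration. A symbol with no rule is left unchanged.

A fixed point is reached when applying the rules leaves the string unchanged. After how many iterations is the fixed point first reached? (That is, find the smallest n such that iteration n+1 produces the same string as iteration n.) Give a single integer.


Answer: 4

Derivation:
Step 0: A
Step 1: EXE
Step 2: EFGE
Step 3: EZGE
Step 4: EGGGE
Step 5: EGGGE  (unchanged — fixed point at step 4)


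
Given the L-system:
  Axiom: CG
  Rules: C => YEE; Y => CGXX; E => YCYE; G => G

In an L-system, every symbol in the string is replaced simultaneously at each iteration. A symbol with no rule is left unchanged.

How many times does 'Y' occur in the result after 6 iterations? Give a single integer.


Step 0: CG  (0 'Y')
Step 1: YEEG  (1 'Y')
Step 2: CGXXYCYEYCYEG  (4 'Y')
Step 3: YEEGXXCGXXYEECGXXYCYECGXXYEECGXXYCYEG  (7 'Y')
Step 4: CGXXYCYEYCYEGXXYEEGXXCGXXYCYEYCYEYEEGXXCGXXYEECGXXYCYEYEEGXXCGXXYCYEYCYEYEEGXXCGXXYEECGXXYCYEG  (22 'Y')
Step 5: YEEGXXCGXXYEECGXXYCYECGXXYEECGXXYCYEGXXCGXXYCYEYCYEGXXYEEGXXCGXXYEECGXXYCYECGXXYEECGXXYCYECGXXYCYEYCYEGXXYEEGXXCGXXYCYEYCYEYEEGXXCGXXYEECGXXYCYECGXXYCYEYCYEGXXYEEGXXCGXXYEECGXXYCYECGXXYEECGXXYCYECGXXYCYEYCYEGXXYEEGXXCGXXYCYEYCYEYEEGXXCGXXYEECGXXYCYEG  (55 'Y')
Step 6: CGXXYCYEYCYEGXXYEEGXXCGXXYCYEYCYEYEEGXXCGXXYEECGXXYCYEYEEGXXCGXXYCYEYCYEYEEGXXCGXXYEECGXXYCYEGXXYEEGXXCGXXYEECGXXYCYECGXXYEECGXXYCYEGXXCGXXYCYEYCYEGXXYEEGXXCGXXYCYEYCYEYEEGXXCGXXYEECGXXYCYEYEEGXXCGXXYCYEYCYEYEEGXXCGXXYEECGXXYCYEYEEGXXCGXXYEECGXXYCYECGXXYEECGXXYCYEGXXCGXXYCYEYCYEGXXYEEGXXCGXXYEECGXXYCYECGXXYEECGXXYCYECGXXYCYEYCYEGXXYEEGXXCGXXYCYEYCYEYEEGXXCGXXYEECGXXYCYEYEEGXXCGXXYEECGXXYCYECGXXYEECGXXYCYEGXXCGXXYCYEYCYEGXXYEEGXXCGXXYCYEYCYEYEEGXXCGXXYEECGXXYCYEYEEGXXCGXXYCYEYCYEYEEGXXCGXXYEECGXXYCYEYEEGXXCGXXYEECGXXYCYECGXXYEECGXXYCYEGXXCGXXYCYEYCYEGXXYEEGXXCGXXYEECGXXYCYECGXXYEECGXXYCYECGXXYCYEYCYEGXXYEEGXXCGXXYCYEYCYEYEEGXXCGXXYEECGXXYCYEG  (142 'Y')

Answer: 142


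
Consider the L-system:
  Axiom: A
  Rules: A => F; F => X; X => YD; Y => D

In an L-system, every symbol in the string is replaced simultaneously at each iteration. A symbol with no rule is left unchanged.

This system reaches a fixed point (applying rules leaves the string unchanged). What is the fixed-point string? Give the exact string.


Answer: DD

Derivation:
Step 0: A
Step 1: F
Step 2: X
Step 3: YD
Step 4: DD
Step 5: DD  (unchanged — fixed point at step 4)


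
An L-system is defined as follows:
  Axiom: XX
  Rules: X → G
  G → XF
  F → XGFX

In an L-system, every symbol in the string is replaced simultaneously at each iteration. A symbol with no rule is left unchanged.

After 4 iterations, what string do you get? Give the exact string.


Answer: XFGXFXGFXGXFGXFXGFXG

Derivation:
Step 0: XX
Step 1: GG
Step 2: XFXF
Step 3: GXGFXGXGFX
Step 4: XFGXFXGFXGXFGXFXGFXG


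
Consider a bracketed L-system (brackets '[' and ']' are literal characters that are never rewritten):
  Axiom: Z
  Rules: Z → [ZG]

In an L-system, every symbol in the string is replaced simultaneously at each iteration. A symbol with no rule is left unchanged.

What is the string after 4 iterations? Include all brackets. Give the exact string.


Answer: [[[[ZG]G]G]G]

Derivation:
Step 0: Z
Step 1: [ZG]
Step 2: [[ZG]G]
Step 3: [[[ZG]G]G]
Step 4: [[[[ZG]G]G]G]


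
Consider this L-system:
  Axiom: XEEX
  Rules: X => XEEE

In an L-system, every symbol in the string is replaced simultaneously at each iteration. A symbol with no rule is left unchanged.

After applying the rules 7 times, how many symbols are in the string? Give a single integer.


Step 0: length = 4
Step 1: length = 10
Step 2: length = 16
Step 3: length = 22
Step 4: length = 28
Step 5: length = 34
Step 6: length = 40
Step 7: length = 46

Answer: 46


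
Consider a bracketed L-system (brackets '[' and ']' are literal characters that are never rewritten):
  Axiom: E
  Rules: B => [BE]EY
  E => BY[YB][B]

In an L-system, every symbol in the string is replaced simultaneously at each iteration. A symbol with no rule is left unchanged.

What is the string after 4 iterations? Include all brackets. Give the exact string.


Step 0: E
Step 1: BY[YB][B]
Step 2: [BE]EYY[Y[BE]EY][[BE]EY]
Step 3: [[BE]EYBY[YB][B]]BY[YB][B]YY[Y[[BE]EYBY[YB][B]]BY[YB][B]Y][[[BE]EYBY[YB][B]]BY[YB][B]Y]
Step 4: [[[BE]EYBY[YB][B]]BY[YB][B]Y[BE]EYY[Y[BE]EY][[BE]EY]][BE]EYY[Y[BE]EY][[BE]EY]YY[Y[[[BE]EYBY[YB][B]]BY[YB][B]Y[BE]EYY[Y[BE]EY][[BE]EY]][BE]EYY[Y[BE]EY][[BE]EY]Y][[[[BE]EYBY[YB][B]]BY[YB][B]Y[BE]EYY[Y[BE]EY][[BE]EY]][BE]EYY[Y[BE]EY][[BE]EY]Y]

Answer: [[[BE]EYBY[YB][B]]BY[YB][B]Y[BE]EYY[Y[BE]EY][[BE]EY]][BE]EYY[Y[BE]EY][[BE]EY]YY[Y[[[BE]EYBY[YB][B]]BY[YB][B]Y[BE]EYY[Y[BE]EY][[BE]EY]][BE]EYY[Y[BE]EY][[BE]EY]Y][[[[BE]EYBY[YB][B]]BY[YB][B]Y[BE]EYY[Y[BE]EY][[BE]EY]][BE]EYY[Y[BE]EY][[BE]EY]Y]


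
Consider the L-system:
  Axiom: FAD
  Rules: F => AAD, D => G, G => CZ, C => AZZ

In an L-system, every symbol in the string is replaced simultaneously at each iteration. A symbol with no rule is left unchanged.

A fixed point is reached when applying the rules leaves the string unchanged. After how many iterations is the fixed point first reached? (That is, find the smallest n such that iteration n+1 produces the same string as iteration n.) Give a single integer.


Answer: 4

Derivation:
Step 0: FAD
Step 1: AADAG
Step 2: AAGACZ
Step 3: AACZAAZZZ
Step 4: AAAZZZAAZZZ
Step 5: AAAZZZAAZZZ  (unchanged — fixed point at step 4)


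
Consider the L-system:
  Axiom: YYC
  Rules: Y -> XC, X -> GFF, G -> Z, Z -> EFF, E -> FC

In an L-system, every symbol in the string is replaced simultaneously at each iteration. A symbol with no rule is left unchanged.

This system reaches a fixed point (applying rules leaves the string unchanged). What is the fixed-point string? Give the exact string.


Step 0: YYC
Step 1: XCXCC
Step 2: GFFCGFFCC
Step 3: ZFFCZFFCC
Step 4: EFFFFCEFFFFCC
Step 5: FCFFFFCFCFFFFCC
Step 6: FCFFFFCFCFFFFCC  (unchanged — fixed point at step 5)

Answer: FCFFFFCFCFFFFCC


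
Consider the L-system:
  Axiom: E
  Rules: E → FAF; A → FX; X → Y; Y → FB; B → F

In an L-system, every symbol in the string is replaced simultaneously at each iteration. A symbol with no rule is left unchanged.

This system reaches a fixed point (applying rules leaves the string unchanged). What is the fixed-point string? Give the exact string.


Step 0: E
Step 1: FAF
Step 2: FFXF
Step 3: FFYF
Step 4: FFFBF
Step 5: FFFFF
Step 6: FFFFF  (unchanged — fixed point at step 5)

Answer: FFFFF


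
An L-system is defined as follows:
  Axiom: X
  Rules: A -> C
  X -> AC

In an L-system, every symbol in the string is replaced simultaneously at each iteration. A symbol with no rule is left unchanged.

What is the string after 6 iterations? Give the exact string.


Answer: CC

Derivation:
Step 0: X
Step 1: AC
Step 2: CC
Step 3: CC
Step 4: CC
Step 5: CC
Step 6: CC


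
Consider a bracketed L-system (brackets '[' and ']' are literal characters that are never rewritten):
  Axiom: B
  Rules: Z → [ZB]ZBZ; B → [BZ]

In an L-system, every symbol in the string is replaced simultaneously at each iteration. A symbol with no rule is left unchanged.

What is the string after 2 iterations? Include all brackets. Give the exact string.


Answer: [[BZ][ZB]ZBZ]

Derivation:
Step 0: B
Step 1: [BZ]
Step 2: [[BZ][ZB]ZBZ]


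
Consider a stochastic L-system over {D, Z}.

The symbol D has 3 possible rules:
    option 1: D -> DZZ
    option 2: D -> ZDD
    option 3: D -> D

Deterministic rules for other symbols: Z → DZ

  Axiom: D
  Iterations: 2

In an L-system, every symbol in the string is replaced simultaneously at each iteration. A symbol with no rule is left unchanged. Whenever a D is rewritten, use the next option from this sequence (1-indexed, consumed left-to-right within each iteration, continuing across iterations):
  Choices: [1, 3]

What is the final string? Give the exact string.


Step 0: D
Step 1: DZZ  (used choices [1])
Step 2: DDZDZ  (used choices [3])

Answer: DDZDZ


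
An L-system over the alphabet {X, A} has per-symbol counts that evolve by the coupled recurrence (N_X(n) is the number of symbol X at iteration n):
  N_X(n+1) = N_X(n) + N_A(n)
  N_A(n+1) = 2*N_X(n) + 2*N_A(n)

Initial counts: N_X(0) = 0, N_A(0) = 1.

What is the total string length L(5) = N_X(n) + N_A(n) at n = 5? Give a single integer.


Step 0: N_X=0, N_A=1, L=1
Step 1: N_X=1, N_A=2, L=3
Step 2: N_X=3, N_A=6, L=9
Step 3: N_X=9, N_A=18, L=27
Step 4: N_X=27, N_A=54, L=81
Step 5: N_X=81, N_A=162, L=243

Answer: 243


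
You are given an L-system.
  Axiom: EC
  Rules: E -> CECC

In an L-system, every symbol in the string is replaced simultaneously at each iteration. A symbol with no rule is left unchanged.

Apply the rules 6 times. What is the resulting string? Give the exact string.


Answer: CCCCCCECCCCCCCCCCCCC

Derivation:
Step 0: EC
Step 1: CECCC
Step 2: CCECCCCC
Step 3: CCCECCCCCCC
Step 4: CCCCECCCCCCCCC
Step 5: CCCCCECCCCCCCCCCC
Step 6: CCCCCCECCCCCCCCCCCCC


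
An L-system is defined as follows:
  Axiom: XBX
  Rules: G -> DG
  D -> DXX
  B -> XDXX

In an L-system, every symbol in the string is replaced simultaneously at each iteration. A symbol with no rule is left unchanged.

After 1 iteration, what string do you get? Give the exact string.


Answer: XXDXXX

Derivation:
Step 0: XBX
Step 1: XXDXXX


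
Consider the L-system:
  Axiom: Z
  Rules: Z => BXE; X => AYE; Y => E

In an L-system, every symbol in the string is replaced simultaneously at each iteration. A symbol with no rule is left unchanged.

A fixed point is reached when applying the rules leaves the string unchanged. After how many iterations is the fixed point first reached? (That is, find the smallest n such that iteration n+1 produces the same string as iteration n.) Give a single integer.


Step 0: Z
Step 1: BXE
Step 2: BAYEE
Step 3: BAEEE
Step 4: BAEEE  (unchanged — fixed point at step 3)

Answer: 3


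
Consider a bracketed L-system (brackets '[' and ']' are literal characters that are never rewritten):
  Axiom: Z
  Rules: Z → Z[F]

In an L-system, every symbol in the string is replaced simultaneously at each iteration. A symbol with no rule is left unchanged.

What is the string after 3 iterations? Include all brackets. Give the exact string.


Step 0: Z
Step 1: Z[F]
Step 2: Z[F][F]
Step 3: Z[F][F][F]

Answer: Z[F][F][F]


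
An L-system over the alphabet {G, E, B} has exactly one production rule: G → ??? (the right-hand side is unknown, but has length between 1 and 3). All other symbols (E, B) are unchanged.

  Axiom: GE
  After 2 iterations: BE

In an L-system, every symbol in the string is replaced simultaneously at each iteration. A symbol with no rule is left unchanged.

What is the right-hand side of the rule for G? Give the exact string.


Trying G → B:
  Step 0: GE
  Step 1: BE
  Step 2: BE
Matches the given result.

Answer: B


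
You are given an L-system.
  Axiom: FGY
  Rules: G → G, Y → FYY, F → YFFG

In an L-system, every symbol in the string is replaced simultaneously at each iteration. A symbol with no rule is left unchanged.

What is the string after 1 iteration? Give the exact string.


Answer: YFFGGFYY

Derivation:
Step 0: FGY
Step 1: YFFGGFYY


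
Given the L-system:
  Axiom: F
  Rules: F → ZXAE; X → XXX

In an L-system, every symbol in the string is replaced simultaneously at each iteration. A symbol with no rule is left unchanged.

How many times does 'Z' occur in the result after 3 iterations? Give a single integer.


Answer: 1

Derivation:
Step 0: F  (0 'Z')
Step 1: ZXAE  (1 'Z')
Step 2: ZXXXAE  (1 'Z')
Step 3: ZXXXXXXXXXAE  (1 'Z')


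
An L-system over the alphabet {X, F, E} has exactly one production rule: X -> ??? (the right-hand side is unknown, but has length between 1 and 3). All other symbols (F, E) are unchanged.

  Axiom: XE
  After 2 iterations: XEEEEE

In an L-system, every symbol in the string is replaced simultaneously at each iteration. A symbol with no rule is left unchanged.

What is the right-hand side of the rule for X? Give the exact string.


Answer: XEE

Derivation:
Trying X -> XEE:
  Step 0: XE
  Step 1: XEEE
  Step 2: XEEEEE
Matches the given result.


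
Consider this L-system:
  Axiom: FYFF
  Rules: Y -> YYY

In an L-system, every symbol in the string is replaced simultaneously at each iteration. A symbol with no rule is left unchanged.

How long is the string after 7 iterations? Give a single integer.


Answer: 2190

Derivation:
Step 0: length = 4
Step 1: length = 6
Step 2: length = 12
Step 3: length = 30
Step 4: length = 84
Step 5: length = 246
Step 6: length = 732
Step 7: length = 2190


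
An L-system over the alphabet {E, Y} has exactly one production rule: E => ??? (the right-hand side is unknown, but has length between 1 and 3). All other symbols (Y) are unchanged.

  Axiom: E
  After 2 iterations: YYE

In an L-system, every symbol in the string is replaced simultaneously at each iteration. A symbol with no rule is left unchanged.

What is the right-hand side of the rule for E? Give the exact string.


Answer: YE

Derivation:
Trying E => YE:
  Step 0: E
  Step 1: YE
  Step 2: YYE
Matches the given result.


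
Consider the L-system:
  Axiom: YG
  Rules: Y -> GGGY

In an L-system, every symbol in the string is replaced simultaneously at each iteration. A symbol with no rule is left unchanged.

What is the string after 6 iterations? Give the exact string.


Answer: GGGGGGGGGGGGGGGGGGYG

Derivation:
Step 0: YG
Step 1: GGGYG
Step 2: GGGGGGYG
Step 3: GGGGGGGGGYG
Step 4: GGGGGGGGGGGGYG
Step 5: GGGGGGGGGGGGGGGYG
Step 6: GGGGGGGGGGGGGGGGGGYG


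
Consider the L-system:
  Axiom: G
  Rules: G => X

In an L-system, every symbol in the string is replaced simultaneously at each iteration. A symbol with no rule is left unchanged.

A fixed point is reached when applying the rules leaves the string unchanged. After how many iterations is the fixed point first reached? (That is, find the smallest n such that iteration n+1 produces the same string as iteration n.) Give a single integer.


Answer: 1

Derivation:
Step 0: G
Step 1: X
Step 2: X  (unchanged — fixed point at step 1)


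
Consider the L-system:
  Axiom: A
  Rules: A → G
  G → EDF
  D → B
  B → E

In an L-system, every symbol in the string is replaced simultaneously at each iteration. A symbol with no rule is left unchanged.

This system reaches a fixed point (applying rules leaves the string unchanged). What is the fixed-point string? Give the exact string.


Answer: EEF

Derivation:
Step 0: A
Step 1: G
Step 2: EDF
Step 3: EBF
Step 4: EEF
Step 5: EEF  (unchanged — fixed point at step 4)


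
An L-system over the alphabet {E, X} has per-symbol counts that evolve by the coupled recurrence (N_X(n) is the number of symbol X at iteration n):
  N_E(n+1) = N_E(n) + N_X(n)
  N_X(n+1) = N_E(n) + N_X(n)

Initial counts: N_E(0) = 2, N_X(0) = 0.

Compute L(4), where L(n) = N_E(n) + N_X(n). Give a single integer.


Answer: 32

Derivation:
Step 0: N_E=2, N_X=0, L=2
Step 1: N_E=2, N_X=2, L=4
Step 2: N_E=4, N_X=4, L=8
Step 3: N_E=8, N_X=8, L=16
Step 4: N_E=16, N_X=16, L=32


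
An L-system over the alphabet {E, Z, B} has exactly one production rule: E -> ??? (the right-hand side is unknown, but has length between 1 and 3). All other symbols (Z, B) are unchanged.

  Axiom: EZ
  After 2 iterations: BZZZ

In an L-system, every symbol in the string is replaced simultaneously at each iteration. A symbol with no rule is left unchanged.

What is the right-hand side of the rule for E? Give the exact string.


Trying E -> BZZ:
  Step 0: EZ
  Step 1: BZZZ
  Step 2: BZZZ
Matches the given result.

Answer: BZZ


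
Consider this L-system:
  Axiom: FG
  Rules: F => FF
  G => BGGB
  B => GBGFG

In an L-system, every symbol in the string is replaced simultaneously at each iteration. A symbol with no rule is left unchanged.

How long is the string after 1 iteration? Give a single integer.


Answer: 6

Derivation:
Step 0: length = 2
Step 1: length = 6


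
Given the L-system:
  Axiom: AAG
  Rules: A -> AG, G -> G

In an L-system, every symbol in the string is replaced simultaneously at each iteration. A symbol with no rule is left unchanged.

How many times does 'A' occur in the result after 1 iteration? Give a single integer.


Answer: 2

Derivation:
Step 0: AAG  (2 'A')
Step 1: AGAGG  (2 'A')


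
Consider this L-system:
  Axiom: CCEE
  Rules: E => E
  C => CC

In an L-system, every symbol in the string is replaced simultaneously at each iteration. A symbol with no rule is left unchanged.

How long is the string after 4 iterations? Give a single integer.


Answer: 34

Derivation:
Step 0: length = 4
Step 1: length = 6
Step 2: length = 10
Step 3: length = 18
Step 4: length = 34


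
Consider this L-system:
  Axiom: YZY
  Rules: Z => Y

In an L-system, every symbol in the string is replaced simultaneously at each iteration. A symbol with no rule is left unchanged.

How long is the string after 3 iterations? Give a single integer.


Answer: 3

Derivation:
Step 0: length = 3
Step 1: length = 3
Step 2: length = 3
Step 3: length = 3


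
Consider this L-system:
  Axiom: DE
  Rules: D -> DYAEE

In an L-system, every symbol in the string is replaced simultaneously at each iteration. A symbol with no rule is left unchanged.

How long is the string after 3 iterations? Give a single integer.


Answer: 14

Derivation:
Step 0: length = 2
Step 1: length = 6
Step 2: length = 10
Step 3: length = 14


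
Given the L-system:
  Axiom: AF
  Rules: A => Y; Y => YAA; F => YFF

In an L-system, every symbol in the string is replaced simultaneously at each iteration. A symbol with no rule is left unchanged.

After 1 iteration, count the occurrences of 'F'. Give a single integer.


Step 0: AF  (1 'F')
Step 1: YYFF  (2 'F')

Answer: 2


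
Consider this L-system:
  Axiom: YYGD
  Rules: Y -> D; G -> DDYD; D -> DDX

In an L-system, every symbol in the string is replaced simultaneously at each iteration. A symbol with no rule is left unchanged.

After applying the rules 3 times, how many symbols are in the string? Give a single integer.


Answer: 53

Derivation:
Step 0: length = 4
Step 1: length = 9
Step 2: length = 23
Step 3: length = 53


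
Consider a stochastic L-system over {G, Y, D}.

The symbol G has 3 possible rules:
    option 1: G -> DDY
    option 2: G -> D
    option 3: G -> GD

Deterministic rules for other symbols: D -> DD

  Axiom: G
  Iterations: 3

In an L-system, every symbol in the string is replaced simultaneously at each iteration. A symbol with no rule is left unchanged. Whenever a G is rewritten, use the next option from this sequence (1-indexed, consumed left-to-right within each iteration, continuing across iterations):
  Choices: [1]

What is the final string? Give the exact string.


Answer: DDDDDDDDY

Derivation:
Step 0: G
Step 1: DDY  (used choices [1])
Step 2: DDDDY  (used choices [])
Step 3: DDDDDDDDY  (used choices [])


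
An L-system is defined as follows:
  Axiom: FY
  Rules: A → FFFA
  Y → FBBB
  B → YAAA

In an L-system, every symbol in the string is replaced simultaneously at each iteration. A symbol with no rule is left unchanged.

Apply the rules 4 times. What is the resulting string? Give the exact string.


Step 0: FY
Step 1: FFBBB
Step 2: FFYAAAYAAAYAAA
Step 3: FFFBBBFFFAFFFAFFFAFBBBFFFAFFFAFFFAFBBBFFFAFFFAFFFA
Step 4: FFFYAAAYAAAYAAAFFFFFFAFFFFFFAFFFFFFAFYAAAYAAAYAAAFFFFFFAFFFFFFAFFFFFFAFYAAAYAAAYAAAFFFFFFAFFFFFFAFFFFFFA

Answer: FFFYAAAYAAAYAAAFFFFFFAFFFFFFAFFFFFFAFYAAAYAAAYAAAFFFFFFAFFFFFFAFFFFFFAFYAAAYAAAYAAAFFFFFFAFFFFFFAFFFFFFA


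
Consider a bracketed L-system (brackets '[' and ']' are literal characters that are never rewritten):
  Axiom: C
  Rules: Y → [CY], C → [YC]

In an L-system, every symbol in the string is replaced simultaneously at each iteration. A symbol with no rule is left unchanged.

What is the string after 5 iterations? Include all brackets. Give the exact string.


Answer: [[[[[YC][CY]][[CY][YC]]][[[CY][YC]][[YC][CY]]]][[[[CY][YC]][[YC][CY]]][[[YC][CY]][[CY][YC]]]]]

Derivation:
Step 0: C
Step 1: [YC]
Step 2: [[CY][YC]]
Step 3: [[[YC][CY]][[CY][YC]]]
Step 4: [[[[CY][YC]][[YC][CY]]][[[YC][CY]][[CY][YC]]]]
Step 5: [[[[[YC][CY]][[CY][YC]]][[[CY][YC]][[YC][CY]]]][[[[CY][YC]][[YC][CY]]][[[YC][CY]][[CY][YC]]]]]


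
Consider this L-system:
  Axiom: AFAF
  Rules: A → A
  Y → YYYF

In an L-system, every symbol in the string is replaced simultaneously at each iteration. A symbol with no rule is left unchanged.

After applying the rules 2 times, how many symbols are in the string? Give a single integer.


Answer: 4

Derivation:
Step 0: length = 4
Step 1: length = 4
Step 2: length = 4


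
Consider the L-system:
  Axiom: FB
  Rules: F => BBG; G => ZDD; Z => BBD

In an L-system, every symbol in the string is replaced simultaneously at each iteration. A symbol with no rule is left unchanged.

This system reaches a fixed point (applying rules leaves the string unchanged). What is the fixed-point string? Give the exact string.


Answer: BBBBDDDB

Derivation:
Step 0: FB
Step 1: BBGB
Step 2: BBZDDB
Step 3: BBBBDDDB
Step 4: BBBBDDDB  (unchanged — fixed point at step 3)


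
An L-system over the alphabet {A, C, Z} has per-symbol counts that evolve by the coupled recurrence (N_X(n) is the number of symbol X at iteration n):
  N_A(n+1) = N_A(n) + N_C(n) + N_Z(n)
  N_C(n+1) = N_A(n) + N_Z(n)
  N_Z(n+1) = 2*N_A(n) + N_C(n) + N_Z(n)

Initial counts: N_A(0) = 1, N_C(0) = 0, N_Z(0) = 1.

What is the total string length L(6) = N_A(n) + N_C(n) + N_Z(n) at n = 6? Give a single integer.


Step 0: N_A=1, N_C=0, N_Z=1, L=2
Step 1: N_A=2, N_C=2, N_Z=3, L=7
Step 2: N_A=7, N_C=5, N_Z=9, L=21
Step 3: N_A=21, N_C=16, N_Z=28, L=65
Step 4: N_A=65, N_C=49, N_Z=86, L=200
Step 5: N_A=200, N_C=151, N_Z=265, L=616
Step 6: N_A=616, N_C=465, N_Z=816, L=1897

Answer: 1897


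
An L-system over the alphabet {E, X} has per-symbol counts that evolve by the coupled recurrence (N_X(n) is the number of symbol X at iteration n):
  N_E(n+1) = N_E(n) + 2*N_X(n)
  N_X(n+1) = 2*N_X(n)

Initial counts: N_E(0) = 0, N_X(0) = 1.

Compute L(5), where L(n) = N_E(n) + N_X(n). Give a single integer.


Step 0: N_E=0, N_X=1, L=1
Step 1: N_E=2, N_X=2, L=4
Step 2: N_E=6, N_X=4, L=10
Step 3: N_E=14, N_X=8, L=22
Step 4: N_E=30, N_X=16, L=46
Step 5: N_E=62, N_X=32, L=94

Answer: 94


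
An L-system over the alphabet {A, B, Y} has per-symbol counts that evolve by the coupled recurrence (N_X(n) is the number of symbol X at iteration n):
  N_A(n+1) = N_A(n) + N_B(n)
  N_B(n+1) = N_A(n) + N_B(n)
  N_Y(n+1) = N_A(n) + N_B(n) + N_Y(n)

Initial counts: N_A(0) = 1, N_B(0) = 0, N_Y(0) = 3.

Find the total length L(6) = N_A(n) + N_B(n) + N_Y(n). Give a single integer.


Answer: 130

Derivation:
Step 0: N_A=1, N_B=0, N_Y=3, L=4
Step 1: N_A=1, N_B=1, N_Y=4, L=6
Step 2: N_A=2, N_B=2, N_Y=6, L=10
Step 3: N_A=4, N_B=4, N_Y=10, L=18
Step 4: N_A=8, N_B=8, N_Y=18, L=34
Step 5: N_A=16, N_B=16, N_Y=34, L=66
Step 6: N_A=32, N_B=32, N_Y=66, L=130


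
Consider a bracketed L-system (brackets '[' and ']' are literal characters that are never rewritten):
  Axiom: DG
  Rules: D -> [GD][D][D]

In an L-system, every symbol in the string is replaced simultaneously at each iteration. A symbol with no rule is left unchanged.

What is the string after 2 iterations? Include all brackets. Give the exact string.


Answer: [G[GD][D][D]][[GD][D][D]][[GD][D][D]]G

Derivation:
Step 0: DG
Step 1: [GD][D][D]G
Step 2: [G[GD][D][D]][[GD][D][D]][[GD][D][D]]G


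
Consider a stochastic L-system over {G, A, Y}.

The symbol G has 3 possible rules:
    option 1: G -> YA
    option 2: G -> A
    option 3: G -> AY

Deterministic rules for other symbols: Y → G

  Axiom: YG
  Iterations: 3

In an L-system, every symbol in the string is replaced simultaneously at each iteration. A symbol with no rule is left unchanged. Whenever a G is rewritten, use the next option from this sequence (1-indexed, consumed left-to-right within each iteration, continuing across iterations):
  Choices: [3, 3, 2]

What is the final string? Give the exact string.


Step 0: YG
Step 1: GAY  (used choices [3])
Step 2: AYAG  (used choices [3])
Step 3: AGAA  (used choices [2])

Answer: AGAA


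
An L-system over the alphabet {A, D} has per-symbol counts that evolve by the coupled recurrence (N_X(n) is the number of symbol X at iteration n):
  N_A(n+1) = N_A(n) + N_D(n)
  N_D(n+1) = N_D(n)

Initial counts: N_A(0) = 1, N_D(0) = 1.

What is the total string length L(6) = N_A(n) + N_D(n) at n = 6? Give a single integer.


Answer: 8

Derivation:
Step 0: N_A=1, N_D=1, L=2
Step 1: N_A=2, N_D=1, L=3
Step 2: N_A=3, N_D=1, L=4
Step 3: N_A=4, N_D=1, L=5
Step 4: N_A=5, N_D=1, L=6
Step 5: N_A=6, N_D=1, L=7
Step 6: N_A=7, N_D=1, L=8
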